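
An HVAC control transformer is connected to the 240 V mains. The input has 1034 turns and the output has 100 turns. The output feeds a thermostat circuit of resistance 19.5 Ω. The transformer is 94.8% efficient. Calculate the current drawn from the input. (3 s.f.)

I_in ≈ 0.121 A

V_out = 240 × 100/1034 = 23.211 V.
I_out = V_out/R = 23.211/19.5 = 1.1903 A.
P_out = V_out I_out = 23.211 × 1.1903 = 27.628 W.
P_in = P_out/η = 27.628/0.948 = 29.143 W.
I_in = P_in/V_in = 29.143/240 = 0.121 A.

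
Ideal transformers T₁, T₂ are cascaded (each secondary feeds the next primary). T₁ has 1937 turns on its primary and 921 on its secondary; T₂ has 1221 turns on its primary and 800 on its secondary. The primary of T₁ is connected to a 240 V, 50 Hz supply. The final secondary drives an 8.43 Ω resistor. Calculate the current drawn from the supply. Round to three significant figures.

After T₁: V = 240.00 × 921/1937 = 114.11 V.
After T₂: V = 114.11 × 800/1221 = 74.768 V.
I_load = 74.768/8.43 = 8.8693 A, so P_out = 74.768 × 8.8693 = 663.14 W.
All ideal ⇒ P_in = P_out, so I_supply = 663.14/240 = 2.76 A.

I_supply ≈ 2.76 A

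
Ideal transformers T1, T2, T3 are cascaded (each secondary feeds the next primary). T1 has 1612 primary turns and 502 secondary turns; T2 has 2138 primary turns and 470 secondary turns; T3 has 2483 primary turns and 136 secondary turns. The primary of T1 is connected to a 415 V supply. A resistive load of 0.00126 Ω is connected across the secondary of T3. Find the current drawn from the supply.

I_supply ≈ 4.63 A

Secondary of T1: V = 415.00 × 502/1612 = 129.24 V.
Secondary of T2: V = 129.24 × 470/2138 = 28.410 V.
Secondary of T3: V = 28.410 × 136/2483 = 1.5561 V.
I_load = 1.5561/0.00126 = 1235.0 A, so P_out = 1.5561 × 1235.0 = 1921.8 W.
All ideal ⇒ P_in = P_out, so I_supply = 1921.8/415 = 4.63 A.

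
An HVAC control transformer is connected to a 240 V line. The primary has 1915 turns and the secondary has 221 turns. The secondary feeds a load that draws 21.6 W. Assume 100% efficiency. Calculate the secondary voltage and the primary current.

V_s = V_p × N_s/N_p = 240 × 221/1915 = 27.697 V.
I_s = P/V_s = 21.6/27.697 = 0.77986 A.
I_p = I_s × N_s/N_p = 0.77986 × 221/1915 = 0.0900 A.

V_s ≈ 27.7 V, I_p ≈ 0.0900 A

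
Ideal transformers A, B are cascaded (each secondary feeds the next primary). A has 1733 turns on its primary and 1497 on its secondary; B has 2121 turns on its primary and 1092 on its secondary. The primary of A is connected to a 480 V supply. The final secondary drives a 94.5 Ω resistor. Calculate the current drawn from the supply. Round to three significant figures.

I_supply ≈ 1.00 A

After A: V = 480.00 × 1497/1733 = 414.63 V.
After B: V = 414.63 × 1092/2121 = 213.47 V.
I_load = 213.47/94.5 = 2.2590 A, so P_out = 213.47 × 2.2590 = 482.24 W.
All ideal ⇒ P_in = P_out, so I_supply = 482.24/480 = 1.00 A.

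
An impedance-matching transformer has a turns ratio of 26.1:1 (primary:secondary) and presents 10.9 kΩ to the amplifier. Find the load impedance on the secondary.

Z_s = Z_p/(N_p/N_s)² = 10900/26.1² = 16.0 Ω.

Z_s ≈ 16.0 Ω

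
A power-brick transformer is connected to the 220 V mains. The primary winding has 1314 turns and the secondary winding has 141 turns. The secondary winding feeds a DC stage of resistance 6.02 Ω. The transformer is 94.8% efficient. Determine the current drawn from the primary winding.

I_p ≈ 0.444 A

V_s = 220 × 141/1314 = 23.607 V.
I_s = V_s/R = 23.607/6.02 = 3.9215 A.
P_out = V_s I_s = 23.607 × 3.9215 = 92.576 W.
P_in = P_out/η = 92.576/0.948 = 97.654 W.
I_p = P_in/V_p = 97.654/220 = 0.444 A.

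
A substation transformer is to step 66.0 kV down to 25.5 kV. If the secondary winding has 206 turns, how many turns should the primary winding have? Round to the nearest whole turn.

N_p = 533 turns

N_p/N_s = V_p/V_s, so N_p = 206 × 66000/25500 = 533.2 ≈ 533 turns.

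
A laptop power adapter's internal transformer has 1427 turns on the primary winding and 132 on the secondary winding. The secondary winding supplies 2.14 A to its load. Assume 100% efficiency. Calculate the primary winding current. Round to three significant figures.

I_p ≈ 0.198 A

For an ideal transformer I_p/I_s = N_s/N_p, so I_p = 2.14 × 132/1427 = 0.198 A.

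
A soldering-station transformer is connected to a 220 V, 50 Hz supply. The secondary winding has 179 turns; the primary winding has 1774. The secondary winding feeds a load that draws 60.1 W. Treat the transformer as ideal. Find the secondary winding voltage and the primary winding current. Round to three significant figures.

V_s ≈ 22.2 V, I_p ≈ 0.273 A

V_s = V_p × N_s/N_p = 220 × 179/1774 = 22.198 V.
I_s = P/V_s = 60.1/22.198 = 2.7074 A.
I_p = I_s × N_s/N_p = 2.7074 × 179/1774 = 0.273 A.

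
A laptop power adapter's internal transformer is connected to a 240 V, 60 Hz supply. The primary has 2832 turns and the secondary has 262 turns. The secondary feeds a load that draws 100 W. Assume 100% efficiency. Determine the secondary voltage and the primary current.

V_s = V_p × N_s/N_p = 240 × 262/2832 = 22.203 V.
I_s = P/V_s = 100/22.203 = 4.5038 A.
I_p = I_s × N_s/N_p = 4.5038 × 262/2832 = 0.417 A.

V_s ≈ 22.2 V, I_p ≈ 0.417 A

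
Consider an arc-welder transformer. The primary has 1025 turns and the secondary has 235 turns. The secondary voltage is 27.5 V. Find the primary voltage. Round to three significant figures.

V_p ≈ 120 V

V_p/V_s = N_p/N_s, so V_p = 27.5 × 1025/235 = 120 V.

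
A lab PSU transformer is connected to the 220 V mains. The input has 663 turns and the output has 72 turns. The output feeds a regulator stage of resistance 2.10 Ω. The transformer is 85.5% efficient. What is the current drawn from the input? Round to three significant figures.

I_in ≈ 1.45 A

V_out = 220 × 72/663 = 23.891 V.
I_out = V_out/R = 23.891/2.10 = 11.377 A.
P_out = V_out I_out = 23.891 × 11.377 = 271.81 W.
P_in = P_out/η = 271.81/0.855 = 317.91 W.
I_in = P_in/V_in = 317.91/220 = 1.45 A.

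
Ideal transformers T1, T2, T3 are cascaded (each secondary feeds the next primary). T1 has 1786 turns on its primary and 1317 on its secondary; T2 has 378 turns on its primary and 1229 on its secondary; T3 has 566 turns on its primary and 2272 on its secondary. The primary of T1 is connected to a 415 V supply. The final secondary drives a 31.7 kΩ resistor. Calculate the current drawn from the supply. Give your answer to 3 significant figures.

Secondary of T1: V = 415.00 × 1317/1786 = 306.02 V.
Secondary of T2: V = 306.02 × 1229/378 = 994.98 V.
Secondary of T3: V = 994.98 × 2272/566 = 3994.0 V.
I_load = 3994.0/31700 = 0.12599 A, so P_out = 3994.0 × 0.12599 = 503.21 W.
All ideal ⇒ P_in = P_out, so I_supply = 503.21/415 = 1.21 A.

I_supply ≈ 1.21 A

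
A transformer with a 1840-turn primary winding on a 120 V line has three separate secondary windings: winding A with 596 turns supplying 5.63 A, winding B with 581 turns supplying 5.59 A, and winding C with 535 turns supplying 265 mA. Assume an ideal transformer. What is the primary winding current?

I_p ≈ 3.67 A

V_A = 120 × 596/1840 = 38.870 V; V_B = 120 × 581/1840 = 37.891 V; V_C = 120 × 535/1840 = 34.891 V.
P_out = V_A I_A + V_B I_B + V_C I_C = 38.870×5.63 + 37.891×5.59 + 34.891×0.265 = 218.84 + 211.81 + 9.2462 = 439.89 W.
Ideal ⇒ P_in = P_out, so I_p = P_out/V_p = 439.89/120 = 3.67 A.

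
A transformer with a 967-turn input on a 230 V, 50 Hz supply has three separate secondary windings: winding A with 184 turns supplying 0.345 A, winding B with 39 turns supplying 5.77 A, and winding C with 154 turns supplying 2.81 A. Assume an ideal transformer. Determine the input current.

I_in ≈ 0.746 A

V_A = 230 × 184/967 = 43.764 V; V_B = 230 × 39/967 = 9.2761 V; V_C = 230 × 154/967 = 36.629 V.
P_out = V_A I_A + V_B I_B + V_C I_C = 43.764×0.345 + 9.2761×5.77 + 36.629×2.81 = 15.099 + 53.523 + 102.93 = 171.55 W.
Ideal ⇒ P_in = P_out, so I_in = P_out/V_in = 171.55/230 = 0.746 A.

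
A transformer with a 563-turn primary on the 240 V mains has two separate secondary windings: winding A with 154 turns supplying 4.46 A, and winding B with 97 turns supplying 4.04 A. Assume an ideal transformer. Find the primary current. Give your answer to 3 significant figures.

I_p ≈ 1.92 A

V_A = 240 × 154/563 = 65.648 V; V_B = 240 × 97/563 = 41.350 V.
P_out = V_A I_A + V_B I_B = 65.648×4.46 + 41.350×4.04 = 292.79 + 167.05 = 459.85 W.
Ideal ⇒ P_in = P_out, so I_p = P_out/V_p = 459.85/240 = 1.92 A.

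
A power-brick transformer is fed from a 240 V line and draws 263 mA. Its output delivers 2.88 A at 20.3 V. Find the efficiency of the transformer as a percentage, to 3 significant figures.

η ≈ 92.6%

P_in = 240 × 0.263 = 63.1200 W.
P_out = 20.3 × 2.88 = 58.4640 W.
η = P_out/P_in = 58.4640/63.1200 = 0.926.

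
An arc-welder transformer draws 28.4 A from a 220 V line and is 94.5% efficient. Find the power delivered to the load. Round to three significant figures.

P_in = V_p I_p = 220 × 28.4 = 6248.0 W.
P_out = η P_in = 0.945 × 6248.0 = 5900 W.

P_out ≈ 5900 W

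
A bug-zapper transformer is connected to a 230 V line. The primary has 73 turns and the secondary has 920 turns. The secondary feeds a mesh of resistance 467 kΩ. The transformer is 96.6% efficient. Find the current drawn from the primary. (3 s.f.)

V_s = 230 × 920/73 = 2898.6 V.
I_s = V_s/R = 2898.6/467000 = 0.0062069 A.
P_out = V_s I_s = 2898.6 × 0.0062069 = 17.992 W.
P_in = P_out/η = 17.992/0.966 = 18.625 W.
I_p = P_in/V_p = 18.625/230 = 0.0810 A.

I_p ≈ 0.0810 A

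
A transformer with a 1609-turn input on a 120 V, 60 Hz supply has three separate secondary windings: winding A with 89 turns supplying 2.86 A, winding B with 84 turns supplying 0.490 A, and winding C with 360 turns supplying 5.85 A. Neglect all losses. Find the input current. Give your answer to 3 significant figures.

V_A = 120 × 89/1609 = 6.6377 V; V_B = 120 × 84/1609 = 6.2648 V; V_C = 120 × 360/1609 = 26.849 V.
P_out = V_A I_A + V_B I_B + V_C I_C = 6.6377×2.86 + 6.2648×0.490 + 26.849×5.85 = 18.984 + 3.0697 + 157.07 = 179.12 W.
Ideal ⇒ P_in = P_out, so I_in = P_out/V_in = 179.12/120 = 1.49 A.

I_in ≈ 1.49 A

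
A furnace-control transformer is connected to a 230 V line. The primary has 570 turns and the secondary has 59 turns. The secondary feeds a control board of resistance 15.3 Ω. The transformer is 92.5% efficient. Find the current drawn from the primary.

V_s = 230 × 59/570 = 23.807 V.
I_s = V_s/R = 23.807/15.3 = 1.5560 A.
P_out = V_s I_s = 23.807 × 1.5560 = 37.044 W.
P_in = P_out/η = 37.044/0.925 = 40.048 W.
I_p = P_in/V_p = 40.048/230 = 0.174 A.

I_p ≈ 0.174 A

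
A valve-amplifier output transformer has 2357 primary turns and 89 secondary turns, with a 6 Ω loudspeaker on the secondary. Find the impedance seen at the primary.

Z_p ≈ 4210 Ω

Z_p = (N_p/N_s)² × Z_s = (2357/89)² × 6 = 4210 Ω.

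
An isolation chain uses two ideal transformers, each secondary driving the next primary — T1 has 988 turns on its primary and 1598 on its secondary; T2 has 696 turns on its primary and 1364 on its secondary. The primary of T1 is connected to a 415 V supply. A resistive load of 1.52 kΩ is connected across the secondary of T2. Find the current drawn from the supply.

I_supply ≈ 2.74 A

After T1: V = 415.00 × 1598/988 = 671.22 V.
After T2: V = 671.22 × 1364/696 = 1315.4 V.
I_load = 1315.4/1520 = 0.86543 A, so P_out = 1315.4 × 0.86543 = 1138.4 W.
All ideal ⇒ P_in = P_out, so I_supply = 1138.4/415 = 2.74 A.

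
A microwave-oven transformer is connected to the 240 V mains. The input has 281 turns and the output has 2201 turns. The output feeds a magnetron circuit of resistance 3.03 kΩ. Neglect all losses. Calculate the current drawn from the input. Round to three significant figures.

V_out = V_in × N_out/N_in = 240 × 2201/281 = 1879.9 V.
I_out = V_out/R = 1879.9/3030 = 0.62042 A.
For an ideal transformer I_in N_in = I_out N_out, so I_in = 0.62042 × 2201/281 = 4.86 A.

I_in ≈ 4.86 A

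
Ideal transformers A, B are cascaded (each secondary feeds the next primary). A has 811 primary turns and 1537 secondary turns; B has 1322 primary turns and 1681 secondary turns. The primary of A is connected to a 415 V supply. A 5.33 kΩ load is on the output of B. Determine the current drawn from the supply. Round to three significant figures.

I_supply ≈ 0.452 A

After A: V = 415.00 × 1537/811 = 786.50 V.
After B: V = 786.50 × 1681/1322 = 1000.1 V.
I_load = 1000.1/5330 = 0.18763 A, so P_out = 1000.1 × 0.18763 = 187.65 W.
All ideal ⇒ P_in = P_out, so I_supply = 187.65/415 = 0.452 A.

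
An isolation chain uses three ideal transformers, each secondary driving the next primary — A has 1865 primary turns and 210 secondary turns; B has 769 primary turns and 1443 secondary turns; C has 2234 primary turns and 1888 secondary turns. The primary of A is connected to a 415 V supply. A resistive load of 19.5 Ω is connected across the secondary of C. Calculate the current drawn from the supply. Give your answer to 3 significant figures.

After A: V = 415.00 × 210/1865 = 46.729 V.
After B: V = 46.729 × 1443/769 = 87.686 V.
After C: V = 87.686 × 1888/2234 = 74.105 V.
I_load = 74.105/19.5 = 3.8003 A, so P_out = 74.105 × 3.8003 = 281.62 W.
All ideal ⇒ P_in = P_out, so I_supply = 281.62/415 = 0.679 A.

I_supply ≈ 0.679 A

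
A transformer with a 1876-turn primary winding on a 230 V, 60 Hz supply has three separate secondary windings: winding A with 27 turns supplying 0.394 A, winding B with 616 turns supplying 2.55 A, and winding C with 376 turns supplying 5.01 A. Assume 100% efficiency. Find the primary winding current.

V_A = 230 × 27/1876 = 3.3102 V; V_B = 230 × 616/1876 = 75.522 V; V_C = 230 × 376/1876 = 46.098 V.
P_out = V_A I_A + V_B I_B + V_C I_C = 3.3102×0.394 + 75.522×2.55 + 46.098×5.01 = 1.3042 + 192.58 + 230.95 = 424.84 W.
Ideal ⇒ P_in = P_out, so I_p = P_out/V_p = 424.84/230 = 1.85 A.

I_p ≈ 1.85 A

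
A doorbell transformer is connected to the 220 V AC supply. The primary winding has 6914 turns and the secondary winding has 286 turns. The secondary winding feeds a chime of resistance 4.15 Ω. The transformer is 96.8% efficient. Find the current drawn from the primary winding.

I_p ≈ 0.0937 A

V_s = 220 × 286/6914 = 9.1004 V.
I_s = V_s/R = 9.1004/4.15 = 2.1929 A.
P_out = V_s I_s = 9.1004 × 2.1929 = 19.956 W.
P_in = P_out/η = 19.956/0.968 = 20.616 W.
I_p = P_in/V_p = 20.616/220 = 0.0937 A.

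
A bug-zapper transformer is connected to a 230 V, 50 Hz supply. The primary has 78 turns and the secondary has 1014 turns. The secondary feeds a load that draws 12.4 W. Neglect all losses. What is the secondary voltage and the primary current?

V_s = V_p × N_s/N_p = 230 × 1014/78 = 2990.0 V.
I_s = P/V_s = 12.4/2990.0 = 0.0041472 A.
I_p = I_s × N_s/N_p = 0.0041472 × 1014/78 = 0.0539 A.

V_s ≈ 2990 V, I_p ≈ 0.0539 A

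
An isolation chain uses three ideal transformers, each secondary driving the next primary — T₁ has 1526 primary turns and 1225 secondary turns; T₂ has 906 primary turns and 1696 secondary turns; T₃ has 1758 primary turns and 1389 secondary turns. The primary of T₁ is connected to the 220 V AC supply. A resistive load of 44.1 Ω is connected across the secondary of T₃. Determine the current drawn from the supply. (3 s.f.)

Secondary of T₁: V = 220.00 × 1225/1526 = 176.61 V.
Secondary of T₂: V = 176.61 × 1696/906 = 330.60 V.
Secondary of T₃: V = 330.60 × 1389/1758 = 261.21 V.
I_load = 261.21/44.1 = 5.9231 A, so P_out = 261.21 × 5.9231 = 1547.1 W.
All ideal ⇒ P_in = P_out, so I_supply = 1547.1/220 = 7.03 A.

I_supply ≈ 7.03 A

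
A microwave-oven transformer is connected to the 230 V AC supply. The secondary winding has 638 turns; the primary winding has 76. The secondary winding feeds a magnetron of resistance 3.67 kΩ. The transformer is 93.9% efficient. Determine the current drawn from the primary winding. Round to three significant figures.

V_s = 230 × 638/76 = 1930.8 V.
I_s = V_s/R = 1930.8/3670 = 0.52610 A.
P_out = V_s I_s = 1930.8 × 0.52610 = 1015.8 W.
P_in = P_out/η = 1015.8/0.939 = 1081.8 W.
I_p = P_in/V_p = 1081.8/230 = 4.70 A.

I_p ≈ 4.70 A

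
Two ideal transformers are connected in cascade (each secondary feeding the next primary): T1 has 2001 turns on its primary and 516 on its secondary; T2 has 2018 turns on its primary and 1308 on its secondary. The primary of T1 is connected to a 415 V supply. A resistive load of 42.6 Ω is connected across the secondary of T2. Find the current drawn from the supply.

I_supply ≈ 0.272 A

After T1: V = 415.00 × 516/2001 = 107.02 V.
After T2: V = 107.02 × 1308/2018 = 69.365 V.
I_load = 69.365/42.6 = 1.6283 A, so P_out = 69.365 × 1.6283 = 112.94 W.
All ideal ⇒ P_in = P_out, so I_supply = 112.94/415 = 0.272 A.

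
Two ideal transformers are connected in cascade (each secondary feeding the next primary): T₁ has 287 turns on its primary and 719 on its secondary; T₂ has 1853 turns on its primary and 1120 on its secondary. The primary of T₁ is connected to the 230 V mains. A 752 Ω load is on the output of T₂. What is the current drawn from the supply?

I_supply ≈ 0.701 A

Secondary of T₁: V = 230.00 × 719/287 = 576.20 V.
Secondary of T₂: V = 576.20 × 1120/1853 = 348.27 V.
I_load = 348.27/752 = 0.46313 A, so P_out = 348.27 × 0.46313 = 161.29 W.
All ideal ⇒ P_in = P_out, so I_supply = 161.29/230 = 0.701 A.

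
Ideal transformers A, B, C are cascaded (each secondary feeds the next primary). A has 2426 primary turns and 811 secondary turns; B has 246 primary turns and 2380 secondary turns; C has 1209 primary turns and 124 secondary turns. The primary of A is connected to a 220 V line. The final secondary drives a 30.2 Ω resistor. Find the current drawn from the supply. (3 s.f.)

I_supply ≈ 0.802 A

After A: V = 220.00 × 811/2426 = 73.545 V.
After B: V = 73.545 × 2380/246 = 711.53 V.
After C: V = 711.53 × 124/1209 = 72.978 V.
I_load = 72.978/30.2 = 2.4165 A, so P_out = 72.978 × 2.4165 = 176.35 W.
All ideal ⇒ P_in = P_out, so I_supply = 176.35/220 = 0.802 A.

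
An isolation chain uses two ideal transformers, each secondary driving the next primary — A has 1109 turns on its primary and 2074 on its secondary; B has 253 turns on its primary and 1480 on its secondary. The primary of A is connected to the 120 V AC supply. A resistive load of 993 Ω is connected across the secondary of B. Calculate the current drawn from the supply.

Secondary of A: V = 120.00 × 2074/1109 = 224.42 V.
Secondary of B: V = 224.42 × 1480/253 = 1312.8 V.
I_load = 1312.8/993 = 1.3221 A, so P_out = 1312.8 × 1.3221 = 1735.6 W.
All ideal ⇒ P_in = P_out, so I_supply = 1735.6/120 = 14.5 A.

I_supply ≈ 14.5 A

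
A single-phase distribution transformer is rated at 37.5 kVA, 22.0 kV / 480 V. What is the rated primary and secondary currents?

I_p = S/V_p = 37500/22000 = 1.70 A.
I_s = S/V_s = 37500/480 = 78.1 A.

I_p ≈ 1.70 A, I_s ≈ 78.1 A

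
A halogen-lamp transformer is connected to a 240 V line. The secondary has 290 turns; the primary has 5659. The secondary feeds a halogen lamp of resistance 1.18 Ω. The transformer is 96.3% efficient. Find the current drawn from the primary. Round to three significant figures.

V_s = 240 × 290/5659 = 12.299 V.
I_s = V_s/R = 12.299/1.18 = 10.423 A.
P_out = V_s I_s = 12.299 × 10.423 = 128.19 W.
P_in = P_out/η = 128.19/0.963 = 133.12 W.
I_p = P_in/V_p = 133.12/240 = 0.555 A.

I_p ≈ 0.555 A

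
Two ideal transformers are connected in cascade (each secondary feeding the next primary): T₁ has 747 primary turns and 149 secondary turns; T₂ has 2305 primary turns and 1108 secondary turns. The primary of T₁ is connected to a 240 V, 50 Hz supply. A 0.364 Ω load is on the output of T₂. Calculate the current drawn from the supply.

I_supply ≈ 6.06 A

Secondary of T₁: V = 240.00 × 149/747 = 47.871 V.
Secondary of T₂: V = 47.871 × 1108/2305 = 23.012 V.
I_load = 23.012/0.364 = 63.219 A, so P_out = 23.012 × 63.219 = 1454.8 W.
All ideal ⇒ P_in = P_out, so I_supply = 1454.8/240 = 6.06 A.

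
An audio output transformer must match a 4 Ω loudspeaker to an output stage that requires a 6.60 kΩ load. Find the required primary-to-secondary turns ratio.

N_p/N_s ≈ 40.6

Z_p/Z_s = (N_p/N_s)², so N_p/N_s = √(6600/4) = √1650 = 40.6.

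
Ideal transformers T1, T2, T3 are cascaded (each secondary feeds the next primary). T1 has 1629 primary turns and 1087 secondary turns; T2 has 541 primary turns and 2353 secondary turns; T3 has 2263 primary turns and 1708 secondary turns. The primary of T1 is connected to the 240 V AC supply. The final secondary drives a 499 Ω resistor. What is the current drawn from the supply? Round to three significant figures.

I_supply ≈ 2.31 A

After T1: V = 240.00 × 1087/1629 = 160.15 V.
After T2: V = 160.15 × 2353/541 = 696.54 V.
After T3: V = 696.54 × 1708/2263 = 525.71 V.
I_load = 525.71/499 = 1.0535 A, so P_out = 525.71 × 1.0535 = 553.85 W.
All ideal ⇒ P_in = P_out, so I_supply = 553.85/240 = 2.31 A.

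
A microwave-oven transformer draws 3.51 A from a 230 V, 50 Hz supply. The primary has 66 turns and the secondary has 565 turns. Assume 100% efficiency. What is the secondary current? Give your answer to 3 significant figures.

I_s ≈ 0.410 A

I_s/I_p = N_p/N_s, so I_s = 3.51 × 66/565 = 0.410 A.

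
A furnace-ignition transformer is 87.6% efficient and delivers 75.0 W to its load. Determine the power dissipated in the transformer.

P_loss ≈ 10.6 W

P_in = P_out/η = 75.0/0.876 = 85.6164 W.
P_loss = P_in − P_out = 85.6164 − 75.0 = 10.6 W.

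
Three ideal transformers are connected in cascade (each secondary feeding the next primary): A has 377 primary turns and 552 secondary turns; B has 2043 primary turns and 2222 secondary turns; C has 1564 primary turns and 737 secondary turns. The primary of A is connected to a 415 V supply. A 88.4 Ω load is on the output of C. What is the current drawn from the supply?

I_supply ≈ 2.64 A

After A: V = 415.00 × 552/377 = 607.64 V.
After B: V = 607.64 × 2222/2043 = 660.88 V.
After C: V = 660.88 × 737/1564 = 311.42 V.
I_load = 311.42/88.4 = 3.5229 A, so P_out = 311.42 × 3.5229 = 1097.1 W.
All ideal ⇒ P_in = P_out, so I_supply = 1097.1/415 = 2.64 A.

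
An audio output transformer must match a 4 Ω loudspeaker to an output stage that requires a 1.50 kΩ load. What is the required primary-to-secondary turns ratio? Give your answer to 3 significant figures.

Z_p/Z_s = (N_p/N_s)², so N_p/N_s = √(1500/4) = √375 = 19.4.

N_p/N_s ≈ 19.4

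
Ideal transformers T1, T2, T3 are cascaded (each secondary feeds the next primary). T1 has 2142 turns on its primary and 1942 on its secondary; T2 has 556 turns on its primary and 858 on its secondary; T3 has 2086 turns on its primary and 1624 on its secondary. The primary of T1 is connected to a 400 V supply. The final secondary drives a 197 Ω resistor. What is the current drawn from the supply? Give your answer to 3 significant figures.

I_supply ≈ 2.41 A

After T1: V = 400.00 × 1942/2142 = 362.65 V.
After T2: V = 362.65 × 858/556 = 559.63 V.
After T3: V = 559.63 × 1624/2086 = 435.69 V.
I_load = 435.69/197 = 2.2116 A, so P_out = 435.69 × 2.2116 = 963.57 W.
All ideal ⇒ P_in = P_out, so I_supply = 963.57/400 = 2.41 A.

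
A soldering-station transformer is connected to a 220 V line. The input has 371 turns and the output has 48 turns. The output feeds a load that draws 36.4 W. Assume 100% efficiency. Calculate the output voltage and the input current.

V_out ≈ 28.5 V, I_in ≈ 0.165 A

V_out = V_in × N_out/N_in = 220 × 48/371 = 28.464 V.
I_out = P/V_out = 36.4/28.464 = 1.2788 A.
I_in = I_out × N_out/N_in = 1.2788 × 48/371 = 0.165 A.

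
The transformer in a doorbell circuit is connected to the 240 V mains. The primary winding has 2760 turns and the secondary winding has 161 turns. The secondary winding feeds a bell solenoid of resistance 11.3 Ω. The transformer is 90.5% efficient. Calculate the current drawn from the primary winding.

V_s = 240 × 161/2760 = 14.000 V.
I_s = V_s/R = 14.000/11.3 = 1.2389 A.
P_out = V_s I_s = 14.000 × 1.2389 = 17.345 W.
P_in = P_out/η = 17.345/0.905 = 19.166 W.
I_p = P_in/V_p = 19.166/240 = 0.0799 A.

I_p ≈ 0.0799 A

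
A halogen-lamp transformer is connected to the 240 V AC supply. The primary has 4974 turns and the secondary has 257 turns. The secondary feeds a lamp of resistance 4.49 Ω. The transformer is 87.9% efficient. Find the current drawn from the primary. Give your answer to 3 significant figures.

I_p ≈ 0.162 A

V_s = 240 × 257/4974 = 12.400 V.
I_s = V_s/R = 12.400/4.49 = 2.7618 A.
P_out = V_s I_s = 12.400 × 2.7618 = 34.248 W.
P_in = P_out/η = 34.248/0.879 = 38.962 W.
I_p = P_in/V_p = 38.962/240 = 0.162 A.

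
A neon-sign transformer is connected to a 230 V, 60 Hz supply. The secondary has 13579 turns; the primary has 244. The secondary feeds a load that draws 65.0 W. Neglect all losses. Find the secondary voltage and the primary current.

V_s = V_p × N_s/N_p = 230 × 13579/244 = 12800 V.
I_s = P/V_s = 65.0/12800 = 0.0050782 A.
I_p = I_s × N_s/N_p = 0.0050782 × 13579/244 = 0.283 A.

V_s ≈ 12800 V, I_p ≈ 0.283 A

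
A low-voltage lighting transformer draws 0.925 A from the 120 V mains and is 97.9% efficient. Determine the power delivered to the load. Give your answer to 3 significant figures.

P_in = V_p I_p = 120 × 0.925 = 111.00 W.
P_out = η P_in = 0.979 × 111.00 = 109 W.

P_out ≈ 109 W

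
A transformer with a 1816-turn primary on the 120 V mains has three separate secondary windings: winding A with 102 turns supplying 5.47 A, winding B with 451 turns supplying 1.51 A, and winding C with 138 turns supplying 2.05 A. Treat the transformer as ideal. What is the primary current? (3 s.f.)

I_p ≈ 0.838 A

V_A = 120 × 102/1816 = 6.7401 V; V_B = 120 × 451/1816 = 29.802 V; V_C = 120 × 138/1816 = 9.1189 V.
P_out = V_A I_A + V_B I_B + V_C I_C = 6.7401×5.47 + 29.802×1.51 + 9.1189×2.05 = 36.868 + 45.001 + 18.694 = 100.56 W.
Ideal ⇒ P_in = P_out, so I_p = P_out/V_p = 100.56/120 = 0.838 A.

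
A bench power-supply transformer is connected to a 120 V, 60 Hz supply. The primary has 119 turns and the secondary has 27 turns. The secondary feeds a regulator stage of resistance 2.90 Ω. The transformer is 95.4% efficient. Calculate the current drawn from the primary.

I_p ≈ 2.23 A

V_s = 120 × 27/119 = 27.227 V.
I_s = V_s/R = 27.227/2.90 = 9.3886 A.
P_out = V_s I_s = 27.227 × 9.3886 = 255.62 W.
P_in = P_out/η = 255.62/0.954 = 267.95 W.
I_p = P_in/V_p = 267.95/120 = 2.23 A.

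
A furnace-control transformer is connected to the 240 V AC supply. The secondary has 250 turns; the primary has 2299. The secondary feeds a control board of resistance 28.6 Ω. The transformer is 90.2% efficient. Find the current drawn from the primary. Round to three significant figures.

I_p ≈ 0.110 A

V_s = 240 × 250/2299 = 26.098 V.
I_s = V_s/R = 26.098/28.6 = 0.91253 A.
P_out = V_s I_s = 26.098 × 0.91253 = 23.815 W.
P_in = P_out/η = 23.815/0.902 = 26.403 W.
I_p = P_in/V_p = 26.403/240 = 0.110 A.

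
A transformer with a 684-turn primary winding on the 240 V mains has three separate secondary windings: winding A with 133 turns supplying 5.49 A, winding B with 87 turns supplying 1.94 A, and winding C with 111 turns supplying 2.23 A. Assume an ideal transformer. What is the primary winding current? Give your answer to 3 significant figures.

I_p ≈ 1.68 A

V_A = 240 × 133/684 = 46.667 V; V_B = 240 × 87/684 = 30.526 V; V_C = 240 × 111/684 = 38.947 V.
P_out = V_A I_A + V_B I_B + V_C I_C = 46.667×5.49 + 30.526×1.94 + 38.947×2.23 = 256.20 + 59.221 + 86.853 = 402.27 W.
Ideal ⇒ P_in = P_out, so I_p = P_out/V_p = 402.27/240 = 1.68 A.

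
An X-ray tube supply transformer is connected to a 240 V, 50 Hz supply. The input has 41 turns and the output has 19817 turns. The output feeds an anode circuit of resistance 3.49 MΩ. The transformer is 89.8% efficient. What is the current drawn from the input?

V_out = 240 × 19817/41 = 116000 V.
I_out = V_out/R = 116000/(3.49×10^6) = 0.033238 A.
P_out = V_out I_out = 116000 × 0.033238 = 3855.7 W.
P_in = P_out/η = 3855.7/0.898 = 4293.7 W.
I_in = P_in/V_in = 4293.7/240 = 17.9 A.

I_in ≈ 17.9 A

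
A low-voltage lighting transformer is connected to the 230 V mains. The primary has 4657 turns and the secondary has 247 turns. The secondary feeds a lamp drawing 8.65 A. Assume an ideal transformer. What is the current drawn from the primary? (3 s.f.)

I_p ≈ 0.459 A

For an ideal transformer I_p N_p = I_s N_s, so I_p = 8.65 × 247/4657 = 0.459 A.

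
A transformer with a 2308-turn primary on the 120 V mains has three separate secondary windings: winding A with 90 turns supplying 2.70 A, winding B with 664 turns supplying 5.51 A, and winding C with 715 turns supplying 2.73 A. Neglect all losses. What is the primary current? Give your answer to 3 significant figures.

I_p ≈ 2.54 A

V_A = 120 × 90/2308 = 4.6794 V; V_B = 120 × 664/2308 = 34.523 V; V_C = 120 × 715/2308 = 37.175 V.
P_out = V_A I_A + V_B I_B + V_C I_C = 4.6794×2.70 + 34.523×5.51 + 37.175×2.73 = 12.634 + 190.22 + 101.49 = 304.35 W.
Ideal ⇒ P_in = P_out, so I_p = P_out/V_p = 304.35/120 = 2.54 A.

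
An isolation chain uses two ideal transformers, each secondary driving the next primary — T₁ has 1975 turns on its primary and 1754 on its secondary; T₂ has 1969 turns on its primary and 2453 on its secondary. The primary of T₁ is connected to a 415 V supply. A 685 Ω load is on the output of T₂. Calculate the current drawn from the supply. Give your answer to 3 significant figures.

I_supply ≈ 0.742 A

Secondary of T₁: V = 415.00 × 1754/1975 = 368.56 V.
Secondary of T₂: V = 368.56 × 2453/1969 = 459.16 V.
I_load = 459.16/685 = 0.67030 A, so P_out = 459.16 × 0.67030 = 307.78 W.
All ideal ⇒ P_in = P_out, so I_supply = 307.78/415 = 0.742 A.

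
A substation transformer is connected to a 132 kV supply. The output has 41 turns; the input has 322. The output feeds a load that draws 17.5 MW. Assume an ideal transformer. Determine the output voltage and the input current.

V_out = V_in × N_out/N_in = 132000 × 41/322 = 16807 V.
I_out = P/V_out = 1.75×10^7/16807 = 1041.2 A.
I_in = I_out × N_out/N_in = 1041.2 × 41/322 = 133 A.

V_out ≈ 16800 V, I_in ≈ 133 A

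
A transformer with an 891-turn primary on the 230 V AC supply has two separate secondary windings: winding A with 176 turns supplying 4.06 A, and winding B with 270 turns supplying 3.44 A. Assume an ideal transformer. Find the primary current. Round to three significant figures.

V_A = 230 × 176/891 = 45.432 V; V_B = 230 × 270/891 = 69.697 V.
P_out = V_A I_A + V_B I_B = 45.432×4.06 + 69.697×3.44 = 184.45 + 239.76 = 424.21 W.
Ideal ⇒ P_in = P_out, so I_p = P_out/V_p = 424.21/230 = 1.84 A.

I_p ≈ 1.84 A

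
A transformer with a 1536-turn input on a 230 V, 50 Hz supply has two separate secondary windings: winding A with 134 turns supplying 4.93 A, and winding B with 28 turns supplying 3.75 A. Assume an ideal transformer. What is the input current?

I_in ≈ 0.498 A

V_A = 230 × 134/1536 = 20.065 V; V_B = 230 × 28/1536 = 4.1927 V.
P_out = V_A I_A + V_B I_B = 20.065×4.93 + 4.1927×3.75 = 98.921 + 15.723 = 114.64 W.
Ideal ⇒ P_in = P_out, so I_in = P_out/V_in = 114.64/230 = 0.498 A.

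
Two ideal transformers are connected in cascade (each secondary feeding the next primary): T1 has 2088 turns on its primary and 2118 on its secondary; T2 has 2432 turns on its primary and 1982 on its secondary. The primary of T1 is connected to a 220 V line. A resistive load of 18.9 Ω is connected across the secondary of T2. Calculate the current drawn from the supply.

I_supply ≈ 7.95 A

After T1: V = 220.00 × 2118/2088 = 223.16 V.
After T2: V = 223.16 × 1982/2432 = 181.87 V.
I_load = 181.87/18.9 = 9.6227 A, so P_out = 181.87 × 9.6227 = 1750.1 W.
All ideal ⇒ P_in = P_out, so I_supply = 1750.1/220 = 7.95 A.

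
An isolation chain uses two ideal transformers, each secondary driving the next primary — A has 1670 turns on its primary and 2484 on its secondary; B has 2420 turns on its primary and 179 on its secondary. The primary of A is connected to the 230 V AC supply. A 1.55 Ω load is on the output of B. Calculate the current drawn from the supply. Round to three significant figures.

I_supply ≈ 1.80 A

Secondary of A: V = 230.00 × 2484/1670 = 342.11 V.
Secondary of B: V = 342.11 × 179/2420 = 25.305 V.
I_load = 25.305/1.55 = 16.326 A, so P_out = 25.305 × 16.326 = 413.11 W.
All ideal ⇒ P_in = P_out, so I_supply = 413.11/230 = 1.80 A.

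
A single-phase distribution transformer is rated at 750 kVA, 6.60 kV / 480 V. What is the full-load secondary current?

I_s ≈ 1560 A

I_s = S/V_s = 750000/480 = 1560 A.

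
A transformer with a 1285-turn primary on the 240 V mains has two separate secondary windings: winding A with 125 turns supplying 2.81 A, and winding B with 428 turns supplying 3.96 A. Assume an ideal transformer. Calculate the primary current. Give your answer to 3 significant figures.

I_p ≈ 1.59 A

V_A = 240 × 125/1285 = 23.346 V; V_B = 240 × 428/1285 = 79.938 V.
P_out = V_A I_A + V_B I_B = 23.346×2.81 + 79.938×3.96 = 65.603 + 316.55 = 382.16 W.
Ideal ⇒ P_in = P_out, so I_p = P_out/V_p = 382.16/240 = 1.59 A.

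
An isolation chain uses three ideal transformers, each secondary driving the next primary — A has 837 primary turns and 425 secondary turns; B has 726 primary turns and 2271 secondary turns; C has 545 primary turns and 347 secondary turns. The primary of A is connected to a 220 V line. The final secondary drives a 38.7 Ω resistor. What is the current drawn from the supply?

I_supply ≈ 5.81 A

After A: V = 220.00 × 425/837 = 111.71 V.
After B: V = 111.71 × 2271/726 = 349.44 V.
After C: V = 349.44 × 347/545 = 222.48 V.
I_load = 222.48/38.7 = 5.7490 A, so P_out = 222.48 × 5.7490 = 1279.1 W.
All ideal ⇒ P_in = P_out, so I_supply = 1279.1/220 = 5.81 A.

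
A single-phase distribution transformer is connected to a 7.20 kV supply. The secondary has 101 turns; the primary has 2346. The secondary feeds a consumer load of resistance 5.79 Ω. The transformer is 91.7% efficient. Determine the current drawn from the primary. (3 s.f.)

I_p ≈ 2.51 A

V_s = 7200 × 101/2346 = 309.97 V.
I_s = V_s/R = 309.97/5.79 = 53.536 A.
P_out = V_s I_s = 309.97 × 53.536 = 16595 W.
P_in = P_out/η = 16595/0.917 = 18097 W.
I_p = P_in/V_p = 18097/7200 = 2.51 A.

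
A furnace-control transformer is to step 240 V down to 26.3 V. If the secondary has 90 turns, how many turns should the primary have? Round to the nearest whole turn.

N_p/N_s = V_p/V_s, so N_p = 90 × 240/26.3 = 821.3 ≈ 821 turns.

N_p = 821 turns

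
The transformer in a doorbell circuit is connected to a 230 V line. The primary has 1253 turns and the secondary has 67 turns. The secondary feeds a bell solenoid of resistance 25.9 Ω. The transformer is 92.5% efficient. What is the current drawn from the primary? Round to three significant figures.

V_s = 230 × 67/1253 = 12.298 V.
I_s = V_s/R = 12.298/25.9 = 0.47484 A.
P_out = V_s I_s = 12.298 × 0.47484 = 5.8399 W.
P_in = P_out/η = 5.8399/0.925 = 6.3134 W.
I_p = P_in/V_p = 6.3134/230 = 0.0274 A.

I_p ≈ 0.0274 A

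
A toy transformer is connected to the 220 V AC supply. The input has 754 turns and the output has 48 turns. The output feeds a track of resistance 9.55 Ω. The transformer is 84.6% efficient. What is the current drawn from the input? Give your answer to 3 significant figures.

V_out = 220 × 48/754 = 14.005 V.
I_out = V_out/R = 14.005/9.55 = 1.4665 A.
P_out = V_out I_out = 14.005 × 1.4665 = 20.539 W.
P_in = P_out/η = 20.539/0.846 = 24.278 W.
I_in = P_in/V_in = 24.278/220 = 0.110 A.

I_in ≈ 0.110 A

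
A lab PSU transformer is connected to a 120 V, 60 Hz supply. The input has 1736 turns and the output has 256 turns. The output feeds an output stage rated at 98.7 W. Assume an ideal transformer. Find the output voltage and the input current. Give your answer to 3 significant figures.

V_out = V_in × N_out/N_in = 120 × 256/1736 = 17.696 V.
I_out = P/V_out = 98.7/17.696 = 5.5776 A.
I_in = I_out × N_out/N_in = 5.5776 × 256/1736 = 0.822 A.

V_out ≈ 17.7 V, I_in ≈ 0.822 A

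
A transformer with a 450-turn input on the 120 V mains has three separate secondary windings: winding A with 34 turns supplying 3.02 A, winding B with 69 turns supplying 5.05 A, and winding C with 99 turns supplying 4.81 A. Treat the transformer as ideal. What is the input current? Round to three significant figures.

V_A = 120 × 34/450 = 9.0667 V; V_B = 120 × 69/450 = 18.400 V; V_C = 120 × 99/450 = 26.400 V.
P_out = V_A I_A + V_B I_B + V_C I_C = 9.0667×3.02 + 18.400×5.05 + 26.400×4.81 = 27.381 + 92.920 + 126.98 = 247.29 W.
Ideal ⇒ P_in = P_out, so I_in = P_out/V_in = 247.29/120 = 2.06 A.

I_in ≈ 2.06 A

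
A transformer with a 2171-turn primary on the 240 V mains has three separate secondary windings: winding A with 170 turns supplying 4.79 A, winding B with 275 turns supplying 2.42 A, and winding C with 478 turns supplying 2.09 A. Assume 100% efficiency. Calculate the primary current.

V_A = 240 × 170/2171 = 18.793 V; V_B = 240 × 275/2171 = 30.401 V; V_C = 240 × 478/2171 = 52.842 V.
P_out = V_A I_A + V_B I_B + V_C I_C = 18.793×4.79 + 30.401×2.42 + 52.842×2.09 = 90.019 + 73.570 + 110.44 = 274.03 W.
Ideal ⇒ P_in = P_out, so I_p = P_out/V_p = 274.03/240 = 1.14 A.

I_p ≈ 1.14 A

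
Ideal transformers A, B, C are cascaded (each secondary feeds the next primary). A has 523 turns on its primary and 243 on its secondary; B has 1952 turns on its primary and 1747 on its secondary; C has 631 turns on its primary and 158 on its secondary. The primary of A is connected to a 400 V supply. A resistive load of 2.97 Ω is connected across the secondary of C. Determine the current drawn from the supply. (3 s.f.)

I_supply ≈ 1.46 A

Secondary of A: V = 400.00 × 243/523 = 185.85 V.
Secondary of B: V = 185.85 × 1747/1952 = 166.33 V.
Secondary of C: V = 166.33 × 158/631 = 41.649 V.
I_load = 41.649/2.97 = 14.023 A, so P_out = 41.649 × 14.023 = 584.06 W.
All ideal ⇒ P_in = P_out, so I_supply = 584.06/400 = 1.46 A.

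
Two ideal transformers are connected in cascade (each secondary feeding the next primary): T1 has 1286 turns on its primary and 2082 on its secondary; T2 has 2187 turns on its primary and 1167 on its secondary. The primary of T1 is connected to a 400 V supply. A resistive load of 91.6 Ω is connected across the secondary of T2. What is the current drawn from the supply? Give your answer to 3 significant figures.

I_supply ≈ 3.26 A

Secondary of T1: V = 400.00 × 2082/1286 = 647.59 V.
Secondary of T2: V = 647.59 × 1167/2187 = 345.56 V.
I_load = 345.56/91.6 = 3.7725 A, so P_out = 345.56 × 3.7725 = 1303.6 W.
All ideal ⇒ P_in = P_out, so I_supply = 1303.6/400 = 3.26 A.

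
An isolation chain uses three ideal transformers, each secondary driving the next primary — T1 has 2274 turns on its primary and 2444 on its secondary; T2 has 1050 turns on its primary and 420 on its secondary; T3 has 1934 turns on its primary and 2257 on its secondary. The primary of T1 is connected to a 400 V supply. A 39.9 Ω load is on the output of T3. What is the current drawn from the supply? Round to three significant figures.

Secondary of T1: V = 400.00 × 2444/2274 = 429.90 V.
Secondary of T2: V = 429.90 × 420/1050 = 171.96 V.
Secondary of T3: V = 171.96 × 2257/1934 = 200.68 V.
I_load = 200.68/39.9 = 5.0296 A, so P_out = 200.68 × 5.0296 = 1009.3 W.
All ideal ⇒ P_in = P_out, so I_supply = 1009.3/400 = 2.52 A.

I_supply ≈ 2.52 A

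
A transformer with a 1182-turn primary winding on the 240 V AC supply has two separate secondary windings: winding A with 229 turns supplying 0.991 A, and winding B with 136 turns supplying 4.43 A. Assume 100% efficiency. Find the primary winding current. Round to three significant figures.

I_p ≈ 0.702 A

V_A = 240 × 229/1182 = 46.497 V; V_B = 240 × 136/1182 = 27.614 V.
P_out = V_A I_A + V_B I_B = 46.497×0.991 + 27.614×4.43 = 46.079 + 122.33 = 168.41 W.
Ideal ⇒ P_in = P_out, so I_p = P_out/V_p = 168.41/240 = 0.702 A.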